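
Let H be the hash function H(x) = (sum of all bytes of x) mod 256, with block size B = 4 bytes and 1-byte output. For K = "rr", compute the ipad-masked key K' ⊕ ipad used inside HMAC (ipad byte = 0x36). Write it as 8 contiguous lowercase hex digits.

44443636

Key "rr" = 72 72 is 2 bytes ≤ B = 4; zero-pad to 4 bytes: K' = 72 72 00 00.
XOR each byte with 0x36: 72⊕36=44, 72⊕36=44, 00⊕36=36, 00⊕36=36.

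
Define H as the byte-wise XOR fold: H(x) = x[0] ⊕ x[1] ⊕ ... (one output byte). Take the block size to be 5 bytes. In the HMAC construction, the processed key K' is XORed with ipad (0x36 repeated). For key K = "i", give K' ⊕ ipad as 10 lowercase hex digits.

Key "i" = 69 is 1 byte ≤ B = 5; zero-pad to 5 bytes: K' = 69 00 00 00 00.
XOR each byte with 0x36: 69⊕36=5f, 00⊕36=36, 00⊕36=36, 00⊕36=36, 00⊕36=36.

5f36363636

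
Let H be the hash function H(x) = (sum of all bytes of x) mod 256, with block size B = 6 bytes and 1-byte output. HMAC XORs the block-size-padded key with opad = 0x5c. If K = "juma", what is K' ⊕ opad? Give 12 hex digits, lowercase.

3629313d5c5c

Key "juma" = 6a 75 6d 61 is 4 bytes ≤ B = 6; zero-pad to 6 bytes: K' = 6a 75 6d 61 00 00.
XOR each byte with 0x5c: 6a⊕5c=36, 75⊕5c=29, 6d⊕5c=31, 61⊕5c=3d, 00⊕5c=5c, 00⊕5c=5c.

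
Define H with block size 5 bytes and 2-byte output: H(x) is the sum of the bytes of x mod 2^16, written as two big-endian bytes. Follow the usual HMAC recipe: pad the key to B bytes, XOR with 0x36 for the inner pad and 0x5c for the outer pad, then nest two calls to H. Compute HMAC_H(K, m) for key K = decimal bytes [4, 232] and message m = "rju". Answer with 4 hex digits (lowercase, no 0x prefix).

0226

Key decimal bytes [4, 232] = 04 e8 is 2 bytes ≤ B = 5; zero-pad to 5 bytes: K' = 04 e8 00 00 00.
K' ⊕ ipad = 32 de 36 36 36.  K' ⊕ opad = 58 b4 5c 5c 5c.
Inner input = (K'⊕ipad) ∥ m = 32 de 36 36 36 ∥ 72 6a 75.
Inner hash: sum = 50+222+54+54+54+114+106+117 = 771 → 03 03.
Outer input = (K'⊕opad) ∥ inner = 58 b4 5c 5c 5c ∥ 03 03.
Outer hash (tag): sum = 88+180+92+92+92+3+3 = 550 → 02 26.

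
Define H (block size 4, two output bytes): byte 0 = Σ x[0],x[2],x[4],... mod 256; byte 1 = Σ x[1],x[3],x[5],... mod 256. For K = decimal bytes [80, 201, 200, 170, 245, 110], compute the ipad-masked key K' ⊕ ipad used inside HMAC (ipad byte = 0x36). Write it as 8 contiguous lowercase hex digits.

3bd73636

Key decimal bytes [80, 201, 200, 170, 245, 110] = 50 c9 c8 aa f5 6e is 6 bytes > B = 4, so hash it first: H(key) = 0d e1, then zero-pad to 4 bytes: K' = 0d e1 00 00.
XOR each byte with 0x36: 0d⊕36=3b, e1⊕36=d7, 00⊕36=36, 00⊕36=36.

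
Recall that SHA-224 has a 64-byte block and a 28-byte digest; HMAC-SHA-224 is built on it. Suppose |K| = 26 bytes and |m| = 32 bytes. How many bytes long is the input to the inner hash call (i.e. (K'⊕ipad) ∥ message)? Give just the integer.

Key is 26 ≤ 64 bytes, zero-padded: |K'| = 64.
Inner input = (K'⊕ipad) ∥ m → 64 + 32 = 96 bytes.

96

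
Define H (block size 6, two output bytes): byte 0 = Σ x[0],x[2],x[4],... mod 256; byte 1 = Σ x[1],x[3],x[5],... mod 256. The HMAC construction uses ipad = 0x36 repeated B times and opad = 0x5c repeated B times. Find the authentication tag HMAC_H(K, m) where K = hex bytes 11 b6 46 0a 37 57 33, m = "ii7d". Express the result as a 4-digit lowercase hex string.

Key hex bytes 11 b6 46 0a 37 57 33 is 7 bytes > B = 6, so hash it first: H(key) = c1 17, then zero-pad to 6 bytes: K' = c1 17 00 00 00 00.
K' ⊕ ipad = f7 21 36 36 36 36.  K' ⊕ opad = 9d 4b 5c 5c 5c 5c.
Inner input = (K'⊕ipad) ∥ m = f7 21 36 36 36 36 ∥ 69 69 37 64.
Inner hash: even-index sum = 515 mod 256 = 3; odd-index sum = 346 mod 256 = 90 → 03 5a.
Outer input = (K'⊕opad) ∥ inner = 9d 4b 5c 5c 5c 5c ∥ 03 5a.
Outer hash (tag): even-index sum = 344 mod 256 = 88; odd-index sum = 349 mod 256 = 93 → 58 5d.

585d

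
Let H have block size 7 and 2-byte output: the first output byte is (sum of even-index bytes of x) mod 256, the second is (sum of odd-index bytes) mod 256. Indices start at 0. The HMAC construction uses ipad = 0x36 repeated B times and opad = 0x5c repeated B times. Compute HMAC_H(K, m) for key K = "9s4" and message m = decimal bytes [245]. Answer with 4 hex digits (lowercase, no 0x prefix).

Key "9s4" = 39 73 34 is 3 bytes ≤ B = 7; zero-pad to 7 bytes: K' = 39 73 34 00 00 00 00.
K' ⊕ ipad = 0f 45 02 36 36 36 36.  K' ⊕ opad = 65 2f 68 5c 5c 5c 5c.
Inner input = (K'⊕ipad) ∥ m = 0f 45 02 36 36 36 36 ∥ f5.
Inner hash: even-index sum = 125 mod 256 = 125; odd-index sum = 422 mod 256 = 166 → 7d a6.
Outer input = (K'⊕opad) ∥ inner = 65 2f 68 5c 5c 5c 5c ∥ 7d a6.
Outer hash (tag): even-index sum = 555 mod 256 = 43; odd-index sum = 356 mod 256 = 100 → 2b 64.

2b64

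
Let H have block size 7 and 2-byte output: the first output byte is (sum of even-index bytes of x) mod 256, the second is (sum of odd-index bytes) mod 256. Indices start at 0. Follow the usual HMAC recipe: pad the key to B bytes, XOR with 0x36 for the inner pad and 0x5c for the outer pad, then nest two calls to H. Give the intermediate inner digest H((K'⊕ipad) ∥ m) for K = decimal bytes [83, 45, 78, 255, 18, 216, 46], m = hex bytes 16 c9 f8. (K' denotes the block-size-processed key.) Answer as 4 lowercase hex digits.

Key decimal bytes [83, 45, 78, 255, 18, 216, 46] = 53 2d 4e ff 12 d8 2e is exactly B = 7 bytes: K' = 53 2d 4e ff 12 d8 2e.
K' ⊕ ipad = 65 1b 78 c9 24 ee 18.
Inner input = 65 1b 78 c9 24 ee 18 ∥ 16 c9 f8.
Inner hash: even-index sum = 482 mod 256 = 226; odd-index sum = 736 mod 256 = 224 → e2 e0.

e2e0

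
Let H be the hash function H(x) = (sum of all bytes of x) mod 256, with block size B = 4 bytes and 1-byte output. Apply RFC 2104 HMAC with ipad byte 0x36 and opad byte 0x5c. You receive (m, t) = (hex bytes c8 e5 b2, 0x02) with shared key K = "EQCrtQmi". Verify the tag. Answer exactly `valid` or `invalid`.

Key "EQCrtQmi" = 45 51 43 72 74 51 6d 69 is 8 bytes > B = 4, so hash it first: H(key) = e6, then zero-pad to 4 bytes: K' = e6 00 00 00.
K' ⊕ ipad = d0 36 36 36; K' ⊕ opad = ba 5c 5c 5c.
Inner hash: sum = 208+54+54+54+200+229+178 = 977; mod 256 = 209 → d1.
Outer hash (recomputed tag): sum = 186+92+92+92+209 = 671; mod 256 = 159 → 9f.
Recomputed tag = 9f; claimed = 02 → mismatch.

invalid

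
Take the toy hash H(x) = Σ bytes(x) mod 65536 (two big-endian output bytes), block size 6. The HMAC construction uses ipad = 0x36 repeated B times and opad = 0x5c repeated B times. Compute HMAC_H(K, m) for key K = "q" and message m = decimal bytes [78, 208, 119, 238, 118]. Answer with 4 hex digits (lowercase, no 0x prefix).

024b

Key "q" = 71 is 1 byte ≤ B = 6; zero-pad to 6 bytes: K' = 71 00 00 00 00 00.
K' ⊕ ipad = 47 36 36 36 36 36.  K' ⊕ opad = 2d 5c 5c 5c 5c 5c.
Inner input = (K'⊕ipad) ∥ m = 47 36 36 36 36 36 ∥ 4e d0 77 ee 76.
Inner hash: sum = 71+54+54+54+54+54+78+208+119+238+118 = 1102 → 04 4e.
Outer input = (K'⊕opad) ∥ inner = 2d 5c 5c 5c 5c 5c ∥ 04 4e.
Outer hash (tag): sum = 45+92+92+92+92+92+4+78 = 587 → 02 4b.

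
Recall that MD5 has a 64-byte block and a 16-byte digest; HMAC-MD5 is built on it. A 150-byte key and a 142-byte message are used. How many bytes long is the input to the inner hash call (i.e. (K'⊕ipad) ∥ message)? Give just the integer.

206

Key is 150 > 64 bytes, so it is hashed to 16 bytes then zero-padded to 64: |K'| = 64.
Inner input = (K'⊕ipad) ∥ m → 64 + 142 = 206 bytes.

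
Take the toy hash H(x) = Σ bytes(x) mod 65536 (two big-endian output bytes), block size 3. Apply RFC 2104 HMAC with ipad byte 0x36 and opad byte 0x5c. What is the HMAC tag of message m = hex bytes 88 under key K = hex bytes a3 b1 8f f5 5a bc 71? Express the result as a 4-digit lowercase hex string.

0111

Key hex bytes a3 b1 8f f5 5a bc 71 is 7 bytes > B = 3, so hash it first: H(key) = 04 5f, then zero-pad to 3 bytes: K' = 04 5f 00.
K' ⊕ ipad = 32 69 36.  K' ⊕ opad = 58 03 5c.
Inner input = (K'⊕ipad) ∥ m = 32 69 36 ∥ 88.
Inner hash: sum = 50+105+54+136 = 345 → 01 59.
Outer input = (K'⊕opad) ∥ inner = 58 03 5c ∥ 01 59.
Outer hash (tag): sum = 88+3+92+1+89 = 273 → 01 11.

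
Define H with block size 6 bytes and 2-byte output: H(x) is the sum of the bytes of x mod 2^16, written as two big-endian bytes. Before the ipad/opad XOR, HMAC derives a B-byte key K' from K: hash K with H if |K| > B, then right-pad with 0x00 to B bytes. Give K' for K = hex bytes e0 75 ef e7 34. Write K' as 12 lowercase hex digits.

e075efe73400

Key hex bytes e0 75 ef e7 34 is 5 bytes ≤ B = 6; zero-pad to 6 bytes: K' = e0 75 ef e7 34 00.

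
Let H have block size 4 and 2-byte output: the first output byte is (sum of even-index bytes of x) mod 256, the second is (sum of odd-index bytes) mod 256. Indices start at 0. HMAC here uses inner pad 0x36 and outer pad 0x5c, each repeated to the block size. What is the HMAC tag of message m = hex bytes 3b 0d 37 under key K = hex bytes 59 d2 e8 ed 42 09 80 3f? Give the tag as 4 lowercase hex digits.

982b

Key hex bytes 59 d2 e8 ed 42 09 80 3f is 8 bytes > B = 4, so hash it first: H(key) = 03 07, then zero-pad to 4 bytes: K' = 03 07 00 00.
K' ⊕ ipad = 35 31 36 36.  K' ⊕ opad = 5f 5b 5c 5c.
Inner input = (K'⊕ipad) ∥ m = 35 31 36 36 ∥ 3b 0d 37.
Inner hash: even-index sum = 221 mod 256 = 221; odd-index sum = 116 mod 256 = 116 → dd 74.
Outer input = (K'⊕opad) ∥ inner = 5f 5b 5c 5c ∥ dd 74.
Outer hash (tag): even-index sum = 408 mod 256 = 152; odd-index sum = 299 mod 256 = 43 → 98 2b.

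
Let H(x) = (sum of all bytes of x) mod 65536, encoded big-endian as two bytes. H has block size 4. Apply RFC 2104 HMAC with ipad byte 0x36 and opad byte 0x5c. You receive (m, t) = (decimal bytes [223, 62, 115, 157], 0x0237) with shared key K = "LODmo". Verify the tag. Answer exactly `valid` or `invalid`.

invalid

Key "LODmo" = 4c 4f 44 6d 6f is 5 bytes > B = 4, so hash it first: H(key) = 01 bb, then zero-pad to 4 bytes: K' = 01 bb 00 00.
K' ⊕ ipad = 37 8d 36 36; K' ⊕ opad = 5d e7 5c 5c.
Inner hash: sum = 55+141+54+54+223+62+115+157 = 861 → 03 5d.
Outer hash (recomputed tag): sum = 93+231+92+92+3+93 = 604 → 02 5c.
Recomputed tag = 025c; claimed = 0237 → mismatch.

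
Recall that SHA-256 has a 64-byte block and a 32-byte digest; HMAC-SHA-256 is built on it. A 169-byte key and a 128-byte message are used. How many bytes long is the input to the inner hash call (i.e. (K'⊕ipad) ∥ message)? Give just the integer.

192

Key is 169 > 64 bytes, so it is hashed to 32 bytes then zero-padded to 64: |K'| = 64.
Inner input = (K'⊕ipad) ∥ m → 64 + 128 = 192 bytes.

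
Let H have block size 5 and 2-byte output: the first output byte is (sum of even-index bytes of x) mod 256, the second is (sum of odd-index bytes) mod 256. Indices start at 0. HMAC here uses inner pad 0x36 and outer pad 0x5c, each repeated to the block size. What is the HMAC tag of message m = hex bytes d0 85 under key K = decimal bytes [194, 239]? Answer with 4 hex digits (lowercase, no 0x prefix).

Key decimal bytes [194, 239] = c2 ef is 2 bytes ≤ B = 5; zero-pad to 5 bytes: K' = c2 ef 00 00 00.
K' ⊕ ipad = f4 d9 36 36 36.  K' ⊕ opad = 9e b3 5c 5c 5c.
Inner input = (K'⊕ipad) ∥ m = f4 d9 36 36 36 ∥ d0 85.
Inner hash: even-index sum = 485 mod 256 = 229; odd-index sum = 479 mod 256 = 223 → e5 df.
Outer input = (K'⊕opad) ∥ inner = 9e b3 5c 5c 5c ∥ e5 df.
Outer hash (tag): even-index sum = 565 mod 256 = 53; odd-index sum = 500 mod 256 = 244 → 35 f4.

35f4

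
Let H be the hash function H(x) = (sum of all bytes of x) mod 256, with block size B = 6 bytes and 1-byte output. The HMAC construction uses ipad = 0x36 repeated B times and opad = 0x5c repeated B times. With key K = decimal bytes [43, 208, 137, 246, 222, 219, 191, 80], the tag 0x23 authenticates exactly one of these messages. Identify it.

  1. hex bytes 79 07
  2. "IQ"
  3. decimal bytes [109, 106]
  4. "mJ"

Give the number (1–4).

4

Key decimal bytes [43, 208, 137, 246, 222, 219, 191, 80] = 2b d0 89 f6 de db bf 50 is 8 bytes > B = 6, so hash it first: H(key) = 42, then zero-pad to 6 bytes: K' = 42 00 00 00 00 00.
K' ⊕ ipad = 74 36 36 36 36 36; K' ⊕ opad = 1e 5c 5c 5c 5c 5c.
m1: inner = H(74 36 36 36 36 36 79 07) = 02; tag = H(1e 5c 5c 5c 5c 5c 02) = ec
m2: inner = H(74 36 36 36 36 36 49 51) = 1c; tag = H(1e 5c 5c 5c 5c 5c 1c) = 06
m3: inner = H(74 36 36 36 36 36 6d 6a) = 59; tag = H(1e 5c 5c 5c 5c 5c 59) = 43
m4: inner = H(74 36 36 36 36 36 6d 4a) = 39; tag = H(1e 5c 5c 5c 5c 5c 39) = 23 ← matches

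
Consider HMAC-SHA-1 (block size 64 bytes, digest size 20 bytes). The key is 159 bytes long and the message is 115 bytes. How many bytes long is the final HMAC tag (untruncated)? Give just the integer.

20

The tag is one SHA-1 digest: 20 bytes.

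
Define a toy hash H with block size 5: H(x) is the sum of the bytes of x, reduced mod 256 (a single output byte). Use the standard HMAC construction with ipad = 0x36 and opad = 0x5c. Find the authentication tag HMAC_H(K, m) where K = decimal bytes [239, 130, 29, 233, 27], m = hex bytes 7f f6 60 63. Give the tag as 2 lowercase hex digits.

Key decimal bytes [239, 130, 29, 233, 27] = ef 82 1d e9 1b is exactly B = 5 bytes: K' = ef 82 1d e9 1b.
K' ⊕ ipad = d9 b4 2b df 2d.  K' ⊕ opad = b3 de 41 b5 47.
Inner input = (K'⊕ipad) ∥ m = d9 b4 2b df 2d ∥ 7f f6 60 63.
Inner hash: sum = 217+180+43+223+45+127+246+96+99 = 1276; mod 256 = 252 → fc.
Outer input = (K'⊕opad) ∥ inner = b3 de 41 b5 47 ∥ fc.
Outer hash (tag): sum = 179+222+65+181+71+252 = 970; mod 256 = 202 → ca.

ca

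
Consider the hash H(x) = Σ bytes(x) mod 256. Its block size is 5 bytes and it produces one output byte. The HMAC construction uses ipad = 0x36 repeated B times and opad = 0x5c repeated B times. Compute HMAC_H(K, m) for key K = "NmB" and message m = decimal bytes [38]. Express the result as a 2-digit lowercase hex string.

f2

Key "NmB" = 4e 6d 42 is 3 bytes ≤ B = 5; zero-pad to 5 bytes: K' = 4e 6d 42 00 00.
K' ⊕ ipad = 78 5b 74 36 36.  K' ⊕ opad = 12 31 1e 5c 5c.
Inner input = (K'⊕ipad) ∥ m = 78 5b 74 36 36 ∥ 26.
Inner hash: sum = 120+91+116+54+54+38 = 473; mod 256 = 217 → d9.
Outer input = (K'⊕opad) ∥ inner = 12 31 1e 5c 5c ∥ d9.
Outer hash (tag): sum = 18+49+30+92+92+217 = 498; mod 256 = 242 → f2.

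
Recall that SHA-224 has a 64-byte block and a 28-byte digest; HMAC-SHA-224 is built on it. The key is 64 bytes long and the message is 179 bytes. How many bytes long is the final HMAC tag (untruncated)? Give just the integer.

28

The tag is one SHA-224 digest: 28 bytes.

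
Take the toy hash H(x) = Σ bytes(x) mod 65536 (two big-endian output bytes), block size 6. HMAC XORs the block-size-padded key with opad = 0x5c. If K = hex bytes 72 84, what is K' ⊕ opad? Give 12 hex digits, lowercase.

Key hex bytes 72 84 is 2 bytes ≤ B = 6; zero-pad to 6 bytes: K' = 72 84 00 00 00 00.
XOR each byte with 0x5c: 72⊕5c=2e, 84⊕5c=d8, 00⊕5c=5c, 00⊕5c=5c, 00⊕5c=5c, 00⊕5c=5c.

2ed85c5c5c5c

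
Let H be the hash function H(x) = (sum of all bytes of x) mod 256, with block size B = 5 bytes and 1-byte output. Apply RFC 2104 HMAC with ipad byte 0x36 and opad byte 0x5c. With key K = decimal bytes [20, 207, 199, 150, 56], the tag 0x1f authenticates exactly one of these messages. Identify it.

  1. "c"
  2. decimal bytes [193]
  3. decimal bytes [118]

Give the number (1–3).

2

Key decimal bytes [20, 207, 199, 150, 56] = 14 cf c7 96 38 is exactly B = 5 bytes: K' = 14 cf c7 96 38.
K' ⊕ ipad = 22 f9 f1 a0 0e; K' ⊕ opad = 48 93 9b ca 64.
m1: inner = H(22 f9 f1 a0 0e 63) = 1d; tag = H(48 93 9b ca 64 1d) = c1
m2: inner = H(22 f9 f1 a0 0e c1) = 7b; tag = H(48 93 9b ca 64 7b) = 1f ← matches
m3: inner = H(22 f9 f1 a0 0e 76) = 30; tag = H(48 93 9b ca 64 30) = d4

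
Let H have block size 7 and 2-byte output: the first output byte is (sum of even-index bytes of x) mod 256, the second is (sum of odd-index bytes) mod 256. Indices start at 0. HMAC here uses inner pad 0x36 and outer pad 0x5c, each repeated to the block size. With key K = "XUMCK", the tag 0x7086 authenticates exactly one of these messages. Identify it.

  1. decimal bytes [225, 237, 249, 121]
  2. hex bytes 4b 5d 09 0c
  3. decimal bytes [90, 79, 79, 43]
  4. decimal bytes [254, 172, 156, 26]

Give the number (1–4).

Key "XUMCK" = 58 55 4d 43 4b is 5 bytes ≤ B = 7; zero-pad to 7 bytes: K' = 58 55 4d 43 4b 00 00.
K' ⊕ ipad = 6e 63 7b 75 7d 36 36; K' ⊕ opad = 04 09 11 1f 17 5c 5c.
m1: inner = H(6e 63 7b 75 7d 36 36 e1 ed f9 79) = 02 e8; tag = H(04 09 11 1f 17 5c 5c 02 e8) = 7086 ← matches
m2: inner = H(6e 63 7b 75 7d 36 36 4b 5d 09 0c) = 05 62; tag = H(04 09 11 1f 17 5c 5c 05 62) = ea89
m3: inner = H(6e 63 7b 75 7d 36 36 5a 4f 4f 2b) = 16 b7; tag = H(04 09 11 1f 17 5c 5c 16 b7) = 3f9a
m4: inner = H(6e 63 7b 75 7d 36 36 fe ac 9c 1a) = 62 a8; tag = H(04 09 11 1f 17 5c 5c 62 a8) = 30e6

1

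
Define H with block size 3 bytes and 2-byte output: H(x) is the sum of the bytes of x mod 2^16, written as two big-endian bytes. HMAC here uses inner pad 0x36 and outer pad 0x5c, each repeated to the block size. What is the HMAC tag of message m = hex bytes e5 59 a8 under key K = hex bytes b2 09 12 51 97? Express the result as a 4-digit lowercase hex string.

Key hex bytes b2 09 12 51 97 is 5 bytes > B = 3, so hash it first: H(key) = 01 b5, then zero-pad to 3 bytes: K' = 01 b5 00.
K' ⊕ ipad = 37 83 36.  K' ⊕ opad = 5d e9 5c.
Inner input = (K'⊕ipad) ∥ m = 37 83 36 ∥ e5 59 a8.
Inner hash: sum = 55+131+54+229+89+168 = 726 → 02 d6.
Outer input = (K'⊕opad) ∥ inner = 5d e9 5c ∥ 02 d6.
Outer hash (tag): sum = 93+233+92+2+214 = 634 → 02 7a.

027a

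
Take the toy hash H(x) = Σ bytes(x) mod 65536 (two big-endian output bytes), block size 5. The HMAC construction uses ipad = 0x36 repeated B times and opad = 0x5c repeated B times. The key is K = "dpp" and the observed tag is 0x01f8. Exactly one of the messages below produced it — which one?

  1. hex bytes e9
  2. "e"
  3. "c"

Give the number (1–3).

2

Key "dpp" = 64 70 70 is 3 bytes ≤ B = 5; zero-pad to 5 bytes: K' = 64 70 70 00 00.
K' ⊕ ipad = 52 46 46 36 36; K' ⊕ opad = 38 2c 2c 5c 5c.
m1: inner = H(52 46 46 36 36 e9) = 02 33; tag = H(38 2c 2c 5c 5c 02 33) = 017d
m2: inner = H(52 46 46 36 36 65) = 01 af; tag = H(38 2c 2c 5c 5c 01 af) = 01f8 ← matches
m3: inner = H(52 46 46 36 36 63) = 01 ad; tag = H(38 2c 2c 5c 5c 01 ad) = 01f6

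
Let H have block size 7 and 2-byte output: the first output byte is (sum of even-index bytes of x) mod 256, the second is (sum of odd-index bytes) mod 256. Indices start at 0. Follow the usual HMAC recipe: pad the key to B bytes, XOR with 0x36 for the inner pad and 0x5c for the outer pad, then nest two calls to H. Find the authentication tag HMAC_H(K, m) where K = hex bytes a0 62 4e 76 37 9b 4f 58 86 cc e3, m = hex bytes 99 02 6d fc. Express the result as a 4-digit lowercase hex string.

a80e

Key hex bytes a0 62 4e 76 37 9b 4f 58 86 cc e3 is 11 bytes > B = 7, so hash it first: H(key) = dd 97, then zero-pad to 7 bytes: K' = dd 97 00 00 00 00 00.
K' ⊕ ipad = eb a1 36 36 36 36 36.  K' ⊕ opad = 81 cb 5c 5c 5c 5c 5c.
Inner input = (K'⊕ipad) ∥ m = eb a1 36 36 36 36 36 ∥ 99 02 6d fc.
Inner hash: even-index sum = 651 mod 256 = 139; odd-index sum = 531 mod 256 = 19 → 8b 13.
Outer input = (K'⊕opad) ∥ inner = 81 cb 5c 5c 5c 5c 5c ∥ 8b 13.
Outer hash (tag): even-index sum = 424 mod 256 = 168; odd-index sum = 526 mod 256 = 14 → a8 0e.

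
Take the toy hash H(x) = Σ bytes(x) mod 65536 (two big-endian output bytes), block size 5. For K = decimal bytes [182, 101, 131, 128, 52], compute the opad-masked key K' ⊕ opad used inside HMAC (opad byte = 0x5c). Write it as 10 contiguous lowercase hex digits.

ea39dfdc68

Key decimal bytes [182, 101, 131, 128, 52] = b6 65 83 80 34 is exactly B = 5 bytes: K' = b6 65 83 80 34.
XOR each byte with 0x5c: b6⊕5c=ea, 65⊕5c=39, 83⊕5c=df, 80⊕5c=dc, 34⊕5c=68.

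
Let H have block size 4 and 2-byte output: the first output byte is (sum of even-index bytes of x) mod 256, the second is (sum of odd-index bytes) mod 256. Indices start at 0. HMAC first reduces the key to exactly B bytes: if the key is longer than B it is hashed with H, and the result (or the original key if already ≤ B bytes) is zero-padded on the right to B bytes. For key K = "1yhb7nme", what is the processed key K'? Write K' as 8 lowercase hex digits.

|K| = 8 > B = 4, so first hash the key.
H(K): even-index sum = 317 mod 256 = 61; odd-index sum = 430 mod 256 = 174 → 3d ae.
Zero-pad H(K) = 3d ae to 4 bytes: K' = 3d ae 00 00.

3dae0000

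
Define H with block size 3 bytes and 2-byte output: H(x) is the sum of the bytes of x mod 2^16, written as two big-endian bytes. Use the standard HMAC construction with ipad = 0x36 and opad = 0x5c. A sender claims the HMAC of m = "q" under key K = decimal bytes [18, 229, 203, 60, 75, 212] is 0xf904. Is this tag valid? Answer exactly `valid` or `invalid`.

Key decimal bytes [18, 229, 203, 60, 75, 212] = 12 e5 cb 3c 4b d4 is 6 bytes > B = 3, so hash it first: H(key) = 03 1d, then zero-pad to 3 bytes: K' = 03 1d 00.
K' ⊕ ipad = 35 2b 36; K' ⊕ opad = 5f 41 5c.
Inner hash: sum = 53+43+54+113 = 263 → 01 07.
Outer hash (recomputed tag): sum = 95+65+92+1+7 = 260 → 01 04.
Recomputed tag = 0104; claimed = f904 → mismatch.

invalid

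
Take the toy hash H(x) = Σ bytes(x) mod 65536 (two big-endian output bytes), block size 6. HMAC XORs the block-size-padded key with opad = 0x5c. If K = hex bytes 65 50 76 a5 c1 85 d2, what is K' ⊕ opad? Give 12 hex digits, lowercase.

Key hex bytes 65 50 76 a5 c1 85 d2 is 7 bytes > B = 6, so hash it first: H(key) = 03 e8, then zero-pad to 6 bytes: K' = 03 e8 00 00 00 00.
XOR each byte with 0x5c: 03⊕5c=5f, e8⊕5c=b4, 00⊕5c=5c, 00⊕5c=5c, 00⊕5c=5c, 00⊕5c=5c.

5fb45c5c5c5c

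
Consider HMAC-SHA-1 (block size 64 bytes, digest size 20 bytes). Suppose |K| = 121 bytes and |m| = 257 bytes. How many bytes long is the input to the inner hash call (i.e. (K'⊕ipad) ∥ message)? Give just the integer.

321

Key is 121 > 64 bytes, so it is hashed to 20 bytes then zero-padded to 64: |K'| = 64.
Inner input = (K'⊕ipad) ∥ m → 64 + 257 = 321 bytes.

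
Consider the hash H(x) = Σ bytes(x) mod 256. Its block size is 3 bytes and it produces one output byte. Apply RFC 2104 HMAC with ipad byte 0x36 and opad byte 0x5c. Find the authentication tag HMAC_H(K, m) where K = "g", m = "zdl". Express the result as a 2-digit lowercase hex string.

Key "g" = 67 is 1 byte ≤ B = 3; zero-pad to 3 bytes: K' = 67 00 00.
K' ⊕ ipad = 51 36 36.  K' ⊕ opad = 3b 5c 5c.
Inner input = (K'⊕ipad) ∥ m = 51 36 36 ∥ 7a 64 6c.
Inner hash: sum = 81+54+54+122+100+108 = 519; mod 256 = 7 → 07.
Outer input = (K'⊕opad) ∥ inner = 3b 5c 5c ∥ 07.
Outer hash (tag): sum = 59+92+92+7 = 250 → fa.

fa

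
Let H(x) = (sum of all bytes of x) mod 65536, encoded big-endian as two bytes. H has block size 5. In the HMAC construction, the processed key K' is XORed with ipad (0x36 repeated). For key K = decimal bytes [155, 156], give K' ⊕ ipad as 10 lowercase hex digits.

adaa363636

Key decimal bytes [155, 156] = 9b 9c is 2 bytes ≤ B = 5; zero-pad to 5 bytes: K' = 9b 9c 00 00 00.
XOR each byte with 0x36: 9b⊕36=ad, 9c⊕36=aa, 00⊕36=36, 00⊕36=36, 00⊕36=36.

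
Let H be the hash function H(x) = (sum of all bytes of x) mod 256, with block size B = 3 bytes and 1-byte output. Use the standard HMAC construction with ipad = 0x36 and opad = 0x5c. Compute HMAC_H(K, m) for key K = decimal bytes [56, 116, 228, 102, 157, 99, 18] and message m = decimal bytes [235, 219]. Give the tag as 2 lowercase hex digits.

Key decimal bytes [56, 116, 228, 102, 157, 99, 18] = 38 74 e4 66 9d 63 12 is 7 bytes > B = 3, so hash it first: H(key) = 08, then zero-pad to 3 bytes: K' = 08 00 00.
K' ⊕ ipad = 3e 36 36.  K' ⊕ opad = 54 5c 5c.
Inner input = (K'⊕ipad) ∥ m = 3e 36 36 ∥ eb db.
Inner hash: sum = 62+54+54+235+219 = 624; mod 256 = 112 → 70.
Outer input = (K'⊕opad) ∥ inner = 54 5c 5c ∥ 70.
Outer hash (tag): sum = 84+92+92+112 = 380; mod 256 = 124 → 7c.

7c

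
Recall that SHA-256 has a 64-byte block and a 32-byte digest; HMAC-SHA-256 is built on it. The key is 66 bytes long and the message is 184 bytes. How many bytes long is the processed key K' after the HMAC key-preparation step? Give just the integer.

Key is 66 > 64 bytes, so it is hashed to 32 bytes then zero-padded to 64: |K'| = 64.

64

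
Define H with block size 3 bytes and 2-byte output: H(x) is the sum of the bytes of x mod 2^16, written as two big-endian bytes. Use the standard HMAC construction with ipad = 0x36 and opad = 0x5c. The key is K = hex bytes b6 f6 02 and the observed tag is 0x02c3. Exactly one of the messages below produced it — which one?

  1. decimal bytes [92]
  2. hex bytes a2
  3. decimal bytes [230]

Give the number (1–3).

Key hex bytes b6 f6 02 is exactly B = 3 bytes: K' = b6 f6 02.
K' ⊕ ipad = 80 c0 34; K' ⊕ opad = ea aa 5e.
m1: inner = H(80 c0 34 5c) = 01 d0; tag = H(ea aa 5e 01 d0) = 02c3 ← matches
m2: inner = H(80 c0 34 a2) = 02 16; tag = H(ea aa 5e 02 16) = 020a
m3: inner = H(80 c0 34 e6) = 02 5a; tag = H(ea aa 5e 02 5a) = 024e

1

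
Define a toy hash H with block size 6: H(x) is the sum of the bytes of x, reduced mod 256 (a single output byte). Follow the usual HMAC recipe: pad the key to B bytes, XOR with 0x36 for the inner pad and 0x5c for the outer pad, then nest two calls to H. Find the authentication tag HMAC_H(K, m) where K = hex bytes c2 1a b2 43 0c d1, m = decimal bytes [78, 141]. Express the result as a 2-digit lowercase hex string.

e3

Key hex bytes c2 1a b2 43 0c d1 is exactly B = 6 bytes: K' = c2 1a b2 43 0c d1.
K' ⊕ ipad = f4 2c 84 75 3a e7.  K' ⊕ opad = 9e 46 ee 1f 50 8d.
Inner input = (K'⊕ipad) ∥ m = f4 2c 84 75 3a e7 ∥ 4e 8d.
Inner hash: sum = 244+44+132+117+58+231+78+141 = 1045; mod 256 = 21 → 15.
Outer input = (K'⊕opad) ∥ inner = 9e 46 ee 1f 50 8d ∥ 15.
Outer hash (tag): sum = 158+70+238+31+80+141+21 = 739; mod 256 = 227 → e3.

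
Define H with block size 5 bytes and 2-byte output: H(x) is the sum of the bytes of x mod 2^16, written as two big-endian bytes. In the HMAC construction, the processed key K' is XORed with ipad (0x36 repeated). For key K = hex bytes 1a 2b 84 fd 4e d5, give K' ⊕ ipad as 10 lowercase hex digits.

34df363636

Key hex bytes 1a 2b 84 fd 4e d5 is 6 bytes > B = 5, so hash it first: H(key) = 02 e9, then zero-pad to 5 bytes: K' = 02 e9 00 00 00.
XOR each byte with 0x36: 02⊕36=34, e9⊕36=df, 00⊕36=36, 00⊕36=36, 00⊕36=36.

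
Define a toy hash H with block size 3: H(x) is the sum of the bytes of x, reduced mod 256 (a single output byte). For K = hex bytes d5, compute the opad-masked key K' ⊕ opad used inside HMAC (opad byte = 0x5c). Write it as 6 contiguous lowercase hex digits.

Key hex bytes d5 is 1 byte ≤ B = 3; zero-pad to 3 bytes: K' = d5 00 00.
XOR each byte with 0x5c: d5⊕5c=89, 00⊕5c=5c, 00⊕5c=5c.

895c5c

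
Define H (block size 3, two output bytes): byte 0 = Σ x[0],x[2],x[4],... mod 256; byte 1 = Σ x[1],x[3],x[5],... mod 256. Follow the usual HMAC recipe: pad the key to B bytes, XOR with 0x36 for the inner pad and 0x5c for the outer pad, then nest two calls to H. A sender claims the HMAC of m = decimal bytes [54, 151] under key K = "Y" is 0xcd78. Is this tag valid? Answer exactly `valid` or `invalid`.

invalid

Key "Y" = 59 is 1 byte ≤ B = 3; zero-pad to 3 bytes: K' = 59 00 00.
K' ⊕ ipad = 6f 36 36; K' ⊕ opad = 05 5c 5c.
Inner hash: even-index sum = 316 mod 256 = 60; odd-index sum = 108 mod 256 = 108 → 3c 6c.
Outer hash (recomputed tag): even-index sum = 205 mod 256 = 205; odd-index sum = 152 mod 256 = 152 → cd 98.
Recomputed tag = cd98; claimed = cd78 → mismatch.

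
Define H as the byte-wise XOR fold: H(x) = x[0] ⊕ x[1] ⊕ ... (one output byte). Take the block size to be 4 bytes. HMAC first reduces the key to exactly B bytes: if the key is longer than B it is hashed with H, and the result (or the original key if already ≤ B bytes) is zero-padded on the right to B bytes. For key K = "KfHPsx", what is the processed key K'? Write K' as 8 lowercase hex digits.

3e000000

|K| = 6 > B = 4, so first hash the key.
H(K): XOR 4b⊕66⊕48⊕50⊕73⊕78 = 3e.
Zero-pad H(K) = 3e to 4 bytes: K' = 3e 00 00 00.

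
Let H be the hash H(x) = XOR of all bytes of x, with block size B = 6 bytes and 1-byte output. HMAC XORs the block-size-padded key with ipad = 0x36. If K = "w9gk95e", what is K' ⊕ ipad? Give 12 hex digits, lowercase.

1d3636363636

Key "w9gk95e" = 77 39 67 6b 39 35 65 is 7 bytes > B = 6, so hash it first: H(key) = 2b, then zero-pad to 6 bytes: K' = 2b 00 00 00 00 00.
XOR each byte with 0x36: 2b⊕36=1d, 00⊕36=36, 00⊕36=36, 00⊕36=36, 00⊕36=36, 00⊕36=36.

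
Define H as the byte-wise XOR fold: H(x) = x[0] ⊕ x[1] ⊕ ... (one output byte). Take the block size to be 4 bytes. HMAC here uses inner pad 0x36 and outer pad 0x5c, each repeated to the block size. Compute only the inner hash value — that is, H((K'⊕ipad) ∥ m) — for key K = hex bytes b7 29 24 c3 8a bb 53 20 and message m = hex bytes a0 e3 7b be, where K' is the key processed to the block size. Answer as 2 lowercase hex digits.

Key hex bytes b7 29 24 c3 8a bb 53 20 is 8 bytes > B = 4, so hash it first: H(key) = 3b, then zero-pad to 4 bytes: K' = 3b 00 00 00.
K' ⊕ ipad = 0d 36 36 36.
Inner input = 0d 36 36 36 ∥ a0 e3 7b be.
Inner hash: XOR 0d⊕36⊕36⊕36⊕a0⊕e3⊕7b⊕be = bd.

bd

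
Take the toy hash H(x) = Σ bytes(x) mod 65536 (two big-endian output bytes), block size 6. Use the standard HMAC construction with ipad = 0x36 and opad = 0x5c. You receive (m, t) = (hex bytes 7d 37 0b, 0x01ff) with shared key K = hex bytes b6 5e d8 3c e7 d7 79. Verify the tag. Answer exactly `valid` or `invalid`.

valid

Key hex bytes b6 5e d8 3c e7 d7 79 is 7 bytes > B = 6, so hash it first: H(key) = 04 5f, then zero-pad to 6 bytes: K' = 04 5f 00 00 00 00.
K' ⊕ ipad = 32 69 36 36 36 36; K' ⊕ opad = 58 03 5c 5c 5c 5c.
Inner hash: sum = 50+105+54+54+54+54+125+55+11 = 562 → 02 32.
Outer hash (recomputed tag): sum = 88+3+92+92+92+92+2+50 = 511 → 01 ff.
Recomputed tag = 01ff; claimed = 01ff → match.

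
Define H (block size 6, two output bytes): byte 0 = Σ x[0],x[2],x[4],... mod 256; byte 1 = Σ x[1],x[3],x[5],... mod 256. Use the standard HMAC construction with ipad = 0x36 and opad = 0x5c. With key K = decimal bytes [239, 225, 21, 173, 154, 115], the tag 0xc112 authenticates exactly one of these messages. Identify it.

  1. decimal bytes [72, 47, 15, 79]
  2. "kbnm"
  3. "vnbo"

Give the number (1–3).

1

Key decimal bytes [239, 225, 21, 173, 154, 115] = ef e1 15 ad 9a 73 is exactly B = 6 bytes: K' = ef e1 15 ad 9a 73.
K' ⊕ ipad = d9 d7 23 9b ac 45; K' ⊕ opad = b3 bd 49 f1 c6 2f.
m1: inner = H(d9 d7 23 9b ac 45 48 2f 0f 4f) = ff 35; tag = H(b3 bd 49 f1 c6 2f ff 35) = c112 ← matches
m2: inner = H(d9 d7 23 9b ac 45 6b 62 6e 6d) = 81 86; tag = H(b3 bd 49 f1 c6 2f 81 86) = 4363
m3: inner = H(d9 d7 23 9b ac 45 76 6e 62 6f) = 80 94; tag = H(b3 bd 49 f1 c6 2f 80 94) = 4271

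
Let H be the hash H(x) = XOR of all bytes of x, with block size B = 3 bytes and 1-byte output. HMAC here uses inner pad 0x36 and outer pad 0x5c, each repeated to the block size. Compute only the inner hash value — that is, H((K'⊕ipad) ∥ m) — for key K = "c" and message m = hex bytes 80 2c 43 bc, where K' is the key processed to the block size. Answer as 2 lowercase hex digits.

Key "c" = 63 is 1 byte ≤ B = 3; zero-pad to 3 bytes: K' = 63 00 00.
K' ⊕ ipad = 55 36 36.
Inner input = 55 36 36 ∥ 80 2c 43 bc.
Inner hash: XOR 55⊕36⊕36⊕80⊕2c⊕43⊕bc = 06.

06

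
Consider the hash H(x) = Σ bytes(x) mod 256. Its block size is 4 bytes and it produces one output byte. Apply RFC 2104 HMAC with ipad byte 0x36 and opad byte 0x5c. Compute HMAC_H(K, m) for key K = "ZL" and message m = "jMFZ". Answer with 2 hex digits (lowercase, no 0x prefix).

Key "ZL" = 5a 4c is 2 bytes ≤ B = 4; zero-pad to 4 bytes: K' = 5a 4c 00 00.
K' ⊕ ipad = 6c 7a 36 36.  K' ⊕ opad = 06 10 5c 5c.
Inner input = (K'⊕ipad) ∥ m = 6c 7a 36 36 ∥ 6a 4d 46 5a.
Inner hash: sum = 108+122+54+54+106+77+70+90 = 681; mod 256 = 169 → a9.
Outer input = (K'⊕opad) ∥ inner = 06 10 5c 5c ∥ a9.
Outer hash (tag): sum = 6+16+92+92+169 = 375; mod 256 = 119 → 77.

77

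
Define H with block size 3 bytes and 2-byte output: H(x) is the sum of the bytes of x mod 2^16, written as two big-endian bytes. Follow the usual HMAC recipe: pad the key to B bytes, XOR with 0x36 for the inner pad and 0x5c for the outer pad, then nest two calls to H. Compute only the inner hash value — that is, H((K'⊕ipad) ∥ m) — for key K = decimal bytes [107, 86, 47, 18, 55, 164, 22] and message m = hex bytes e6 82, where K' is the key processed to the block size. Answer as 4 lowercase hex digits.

029a

Key decimal bytes [107, 86, 47, 18, 55, 164, 22] = 6b 56 2f 12 37 a4 16 is 7 bytes > B = 3, so hash it first: H(key) = 01 f3, then zero-pad to 3 bytes: K' = 01 f3 00.
K' ⊕ ipad = 37 c5 36.
Inner input = 37 c5 36 ∥ e6 82.
Inner hash: sum = 55+197+54+230+130 = 666 → 02 9a.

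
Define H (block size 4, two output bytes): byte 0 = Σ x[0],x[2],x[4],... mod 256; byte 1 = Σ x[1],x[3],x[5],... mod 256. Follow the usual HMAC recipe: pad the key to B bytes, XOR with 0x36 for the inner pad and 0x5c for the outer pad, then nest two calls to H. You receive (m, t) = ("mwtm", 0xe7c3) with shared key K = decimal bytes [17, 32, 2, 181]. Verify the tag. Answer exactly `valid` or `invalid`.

invalid

Key decimal bytes [17, 32, 2, 181] = 11 20 02 b5 is exactly B = 4 bytes: K' = 11 20 02 b5.
K' ⊕ ipad = 27 16 34 83; K' ⊕ opad = 4d 7c 5e e9.
Inner hash: even-index sum = 316 mod 256 = 60; odd-index sum = 381 mod 256 = 125 → 3c 7d.
Outer hash (recomputed tag): even-index sum = 231 mod 256 = 231; odd-index sum = 482 mod 256 = 226 → e7 e2.
Recomputed tag = e7e2; claimed = e7c3 → mismatch.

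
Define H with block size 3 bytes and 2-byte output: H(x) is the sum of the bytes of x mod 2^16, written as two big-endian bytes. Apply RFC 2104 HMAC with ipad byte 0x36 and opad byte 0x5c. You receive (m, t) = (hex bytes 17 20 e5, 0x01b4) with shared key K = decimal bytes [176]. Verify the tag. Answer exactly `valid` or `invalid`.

Key decimal bytes [176] = b0 is 1 byte ≤ B = 3; zero-pad to 3 bytes: K' = b0 00 00.
K' ⊕ ipad = 86 36 36; K' ⊕ opad = ec 5c 5c.
Inner hash: sum = 134+54+54+23+32+229 = 526 → 02 0e.
Outer hash (recomputed tag): sum = 236+92+92+2+14 = 436 → 01 b4.
Recomputed tag = 01b4; claimed = 01b4 → match.

valid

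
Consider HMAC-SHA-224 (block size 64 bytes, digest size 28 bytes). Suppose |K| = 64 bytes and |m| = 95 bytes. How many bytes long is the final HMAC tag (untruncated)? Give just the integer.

The tag is one SHA-224 digest: 28 bytes.

28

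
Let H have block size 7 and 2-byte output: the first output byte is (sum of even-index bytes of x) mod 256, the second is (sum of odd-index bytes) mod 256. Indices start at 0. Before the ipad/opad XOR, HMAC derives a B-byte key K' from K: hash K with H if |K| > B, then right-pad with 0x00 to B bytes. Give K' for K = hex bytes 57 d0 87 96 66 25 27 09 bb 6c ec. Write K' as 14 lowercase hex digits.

|K| = 11 > B = 7, so first hash the key.
H(K): even-index sum = 786 mod 256 = 18; odd-index sum = 512 mod 256 = 0 → 12 00.
Zero-pad H(K) = 12 00 to 7 bytes: K' = 12 00 00 00 00 00 00.

12000000000000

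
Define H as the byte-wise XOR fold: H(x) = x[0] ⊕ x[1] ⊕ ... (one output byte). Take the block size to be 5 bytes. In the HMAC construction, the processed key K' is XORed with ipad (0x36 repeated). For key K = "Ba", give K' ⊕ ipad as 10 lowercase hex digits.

7457363636

Key "Ba" = 42 61 is 2 bytes ≤ B = 5; zero-pad to 5 bytes: K' = 42 61 00 00 00.
XOR each byte with 0x36: 42⊕36=74, 61⊕36=57, 00⊕36=36, 00⊕36=36, 00⊕36=36.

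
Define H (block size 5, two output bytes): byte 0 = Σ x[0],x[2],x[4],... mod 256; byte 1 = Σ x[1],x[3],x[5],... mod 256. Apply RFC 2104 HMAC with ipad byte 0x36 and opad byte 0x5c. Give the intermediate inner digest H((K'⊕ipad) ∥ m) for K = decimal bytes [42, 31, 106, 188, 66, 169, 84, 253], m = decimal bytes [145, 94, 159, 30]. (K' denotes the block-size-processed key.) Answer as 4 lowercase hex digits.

Key decimal bytes [42, 31, 106, 188, 66, 169, 84, 253] = 2a 1f 6a bc 42 a9 54 fd is 8 bytes > B = 5, so hash it first: H(key) = 2a 81, then zero-pad to 5 bytes: K' = 2a 81 00 00 00.
K' ⊕ ipad = 1c b7 36 36 36.
Inner input = 1c b7 36 36 36 ∥ 91 5e 9f 1e.
Inner hash: even-index sum = 260 mod 256 = 4; odd-index sum = 541 mod 256 = 29 → 04 1d.

041d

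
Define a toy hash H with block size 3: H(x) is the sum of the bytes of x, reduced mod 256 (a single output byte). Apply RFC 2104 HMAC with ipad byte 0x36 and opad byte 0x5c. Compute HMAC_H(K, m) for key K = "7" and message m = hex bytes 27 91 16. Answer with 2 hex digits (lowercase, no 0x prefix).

5e

Key "7" = 37 is 1 byte ≤ B = 3; zero-pad to 3 bytes: K' = 37 00 00.
K' ⊕ ipad = 01 36 36.  K' ⊕ opad = 6b 5c 5c.
Inner input = (K'⊕ipad) ∥ m = 01 36 36 ∥ 27 91 16.
Inner hash: sum = 1+54+54+39+145+22 = 315; mod 256 = 59 → 3b.
Outer input = (K'⊕opad) ∥ inner = 6b 5c 5c ∥ 3b.
Outer hash (tag): sum = 107+92+92+59 = 350; mod 256 = 94 → 5e.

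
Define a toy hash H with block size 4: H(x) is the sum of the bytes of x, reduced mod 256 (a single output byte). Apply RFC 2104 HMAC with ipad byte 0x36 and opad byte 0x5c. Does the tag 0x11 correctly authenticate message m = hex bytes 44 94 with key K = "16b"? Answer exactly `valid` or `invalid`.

invalid

Key "16b" = 31 36 62 is 3 bytes ≤ B = 4; zero-pad to 4 bytes: K' = 31 36 62 00.
K' ⊕ ipad = 07 00 54 36; K' ⊕ opad = 6d 6a 3e 5c.
Inner hash: sum = 7+0+84+54+68+148 = 361; mod 256 = 105 → 69.
Outer hash (recomputed tag): sum = 109+106+62+92+105 = 474; mod 256 = 218 → da.
Recomputed tag = da; claimed = 11 → mismatch.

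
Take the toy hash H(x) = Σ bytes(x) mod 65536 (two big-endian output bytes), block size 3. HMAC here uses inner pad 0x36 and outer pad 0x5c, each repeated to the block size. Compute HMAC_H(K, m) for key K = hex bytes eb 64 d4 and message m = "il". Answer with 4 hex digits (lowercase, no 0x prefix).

025f

Key hex bytes eb 64 d4 is exactly B = 3 bytes: K' = eb 64 d4.
K' ⊕ ipad = dd 52 e2.  K' ⊕ opad = b7 38 88.
Inner input = (K'⊕ipad) ∥ m = dd 52 e2 ∥ 69 6c.
Inner hash: sum = 221+82+226+105+108 = 742 → 02 e6.
Outer input = (K'⊕opad) ∥ inner = b7 38 88 ∥ 02 e6.
Outer hash (tag): sum = 183+56+136+2+230 = 607 → 02 5f.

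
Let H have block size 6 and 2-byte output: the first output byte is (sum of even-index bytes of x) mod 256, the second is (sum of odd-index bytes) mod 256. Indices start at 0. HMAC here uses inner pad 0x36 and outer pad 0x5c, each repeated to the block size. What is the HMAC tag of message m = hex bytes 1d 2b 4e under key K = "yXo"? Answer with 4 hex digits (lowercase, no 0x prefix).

fdc1

Key "yXo" = 79 58 6f is 3 bytes ≤ B = 6; zero-pad to 6 bytes: K' = 79 58 6f 00 00 00.
K' ⊕ ipad = 4f 6e 59 36 36 36.  K' ⊕ opad = 25 04 33 5c 5c 5c.
Inner input = (K'⊕ipad) ∥ m = 4f 6e 59 36 36 36 ∥ 1d 2b 4e.
Inner hash: even-index sum = 329 mod 256 = 73; odd-index sum = 261 mod 256 = 5 → 49 05.
Outer input = (K'⊕opad) ∥ inner = 25 04 33 5c 5c 5c ∥ 49 05.
Outer hash (tag): even-index sum = 253 mod 256 = 253; odd-index sum = 193 mod 256 = 193 → fd c1.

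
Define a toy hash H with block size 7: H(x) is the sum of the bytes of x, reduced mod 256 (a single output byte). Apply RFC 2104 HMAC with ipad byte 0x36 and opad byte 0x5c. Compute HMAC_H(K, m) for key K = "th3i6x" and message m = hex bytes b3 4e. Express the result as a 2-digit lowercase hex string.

Key "th3i6x" = 74 68 33 69 36 78 is 6 bytes ≤ B = 7; zero-pad to 7 bytes: K' = 74 68 33 69 36 78 00.
K' ⊕ ipad = 42 5e 05 5f 00 4e 36.  K' ⊕ opad = 28 34 6f 35 6a 24 5c.
Inner input = (K'⊕ipad) ∥ m = 42 5e 05 5f 00 4e 36 ∥ b3 4e.
Inner hash: sum = 66+94+5+95+0+78+54+179+78 = 649; mod 256 = 137 → 89.
Outer input = (K'⊕opad) ∥ inner = 28 34 6f 35 6a 24 5c ∥ 89.
Outer hash (tag): sum = 40+52+111+53+106+36+92+137 = 627; mod 256 = 115 → 73.

73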